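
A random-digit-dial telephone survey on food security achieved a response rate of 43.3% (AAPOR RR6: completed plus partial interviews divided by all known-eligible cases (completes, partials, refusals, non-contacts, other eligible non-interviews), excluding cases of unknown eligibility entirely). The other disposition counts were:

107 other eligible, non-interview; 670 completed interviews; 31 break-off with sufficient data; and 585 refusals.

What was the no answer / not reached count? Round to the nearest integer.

Num → 670 + 31 = 701
RR6 = 701 / D = 0.433
D = 701 / 0.433 = 1618.9
Rest of base = 1393
no answer / not reached = 1618.9 − 1393 ≈ 226

226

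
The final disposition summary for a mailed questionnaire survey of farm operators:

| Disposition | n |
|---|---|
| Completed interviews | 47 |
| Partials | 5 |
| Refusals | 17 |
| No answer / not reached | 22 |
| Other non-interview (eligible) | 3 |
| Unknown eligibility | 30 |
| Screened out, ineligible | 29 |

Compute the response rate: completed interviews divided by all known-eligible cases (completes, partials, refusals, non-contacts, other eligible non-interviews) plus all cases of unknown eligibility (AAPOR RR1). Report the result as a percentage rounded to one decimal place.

37.9%

Top = 47
Denom = 47 + 5 + 17 + 22 + 3 + 30 = 124
RR1 = 47 / 124 = 0.3790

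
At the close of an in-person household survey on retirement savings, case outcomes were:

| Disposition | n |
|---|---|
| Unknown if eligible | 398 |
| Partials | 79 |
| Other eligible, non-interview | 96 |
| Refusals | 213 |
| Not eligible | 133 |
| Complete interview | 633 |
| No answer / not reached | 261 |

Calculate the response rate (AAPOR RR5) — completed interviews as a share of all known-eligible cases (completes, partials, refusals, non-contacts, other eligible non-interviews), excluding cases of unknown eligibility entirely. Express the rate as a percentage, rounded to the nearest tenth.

Num: 633
Denominator: 633 + 79 + 213 + 261 + 96 = 1282
RR5 = 633 / 1282 = 0.4938

49.4%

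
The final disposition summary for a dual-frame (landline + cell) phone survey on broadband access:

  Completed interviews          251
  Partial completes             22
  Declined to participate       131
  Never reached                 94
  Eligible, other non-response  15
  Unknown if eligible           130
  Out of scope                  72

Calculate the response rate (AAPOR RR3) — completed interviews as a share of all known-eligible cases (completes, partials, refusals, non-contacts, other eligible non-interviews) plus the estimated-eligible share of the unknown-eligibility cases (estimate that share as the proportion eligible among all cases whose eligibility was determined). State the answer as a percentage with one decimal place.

Numerator → 251
Determined eligible → 251 + 22 + 131 + 94 + 15 = 513
e = 513 / (513 + 72) = 513 / 585 = 0.8769
e × U → 0.8769 × 130 = 114.00
Denominator → 513 + 114.00 = 627.00
RR3 = 251 / 627.00 = 0.4003

40.0%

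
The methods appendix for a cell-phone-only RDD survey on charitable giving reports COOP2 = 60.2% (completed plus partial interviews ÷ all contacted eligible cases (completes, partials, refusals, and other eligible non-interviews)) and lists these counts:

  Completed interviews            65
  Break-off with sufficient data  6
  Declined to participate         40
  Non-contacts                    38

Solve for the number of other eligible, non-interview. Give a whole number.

7

Top: 65 + 6 = 71
COOP2 = 71 / D = 0.602
D = 71 / 0.602 = 117.9
Other denominator terms total 111
other eligible, non-interview = 117.9 − 111 ≈ 7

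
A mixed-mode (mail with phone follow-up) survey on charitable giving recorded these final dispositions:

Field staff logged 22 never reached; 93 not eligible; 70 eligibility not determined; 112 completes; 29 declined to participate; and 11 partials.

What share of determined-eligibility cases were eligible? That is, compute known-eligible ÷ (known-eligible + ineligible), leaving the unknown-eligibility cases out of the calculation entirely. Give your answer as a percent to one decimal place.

Eligible (known): 112 + 11 + 29 + 22 = 174
e = 174 / (174 + 93) = 174 / 267 = 0.6517

65.2%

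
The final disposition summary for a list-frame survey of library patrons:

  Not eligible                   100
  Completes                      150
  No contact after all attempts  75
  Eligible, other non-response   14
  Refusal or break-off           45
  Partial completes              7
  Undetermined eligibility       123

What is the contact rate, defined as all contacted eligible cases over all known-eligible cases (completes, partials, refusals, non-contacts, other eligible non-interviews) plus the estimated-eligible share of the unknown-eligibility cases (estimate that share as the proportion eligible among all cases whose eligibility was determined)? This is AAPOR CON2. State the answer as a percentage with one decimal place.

Numerator → 150 + 7 + 45 + 14 = 216
Known eligible → 150 + 7 + 45 + 75 + 14 = 291
e = 291 / (291 + 100) = 291 / 391 = 0.7442
Estimated eligible among unknowns → 0.7442 × 123 = 91.54
Denom → 291 + 91.54 = 382.54
CON2 = 216 / 382.54 = 0.5646

56.5%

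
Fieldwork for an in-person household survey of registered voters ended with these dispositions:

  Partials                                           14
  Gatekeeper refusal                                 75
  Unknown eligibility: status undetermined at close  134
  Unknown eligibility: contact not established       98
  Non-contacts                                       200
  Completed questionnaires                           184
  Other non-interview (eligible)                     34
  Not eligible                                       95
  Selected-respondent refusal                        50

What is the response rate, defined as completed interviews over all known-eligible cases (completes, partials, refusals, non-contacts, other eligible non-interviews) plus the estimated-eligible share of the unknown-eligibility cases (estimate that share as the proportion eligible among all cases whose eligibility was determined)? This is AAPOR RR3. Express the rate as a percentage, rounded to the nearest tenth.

24.4%

Declined to participate = 75 + 50 = 125
Unknown eligibility = 98 + 134 = 232
Top → 184
Eligible (known) → 184 + 14 + 125 + 200 + 34 = 557
e = 557 / (557 + 95) = 557 / 652 = 0.8543
Estimated eligible among unknowns → 0.8543 × 232 = 198.20
Base → 557 + 198.20 = 755.20
RR3 = 184 / 755.20 = 0.2436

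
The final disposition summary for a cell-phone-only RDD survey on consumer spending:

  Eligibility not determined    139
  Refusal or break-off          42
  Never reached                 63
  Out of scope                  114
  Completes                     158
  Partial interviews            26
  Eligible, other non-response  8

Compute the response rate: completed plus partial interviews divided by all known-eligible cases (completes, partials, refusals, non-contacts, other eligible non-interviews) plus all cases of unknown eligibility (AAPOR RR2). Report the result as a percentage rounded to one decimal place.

Num = 158 + 26 = 184
Denom = 158 + 26 + 42 + 63 + 8 + 139 = 436
RR2 = 184 / 436 = 0.4220

42.2%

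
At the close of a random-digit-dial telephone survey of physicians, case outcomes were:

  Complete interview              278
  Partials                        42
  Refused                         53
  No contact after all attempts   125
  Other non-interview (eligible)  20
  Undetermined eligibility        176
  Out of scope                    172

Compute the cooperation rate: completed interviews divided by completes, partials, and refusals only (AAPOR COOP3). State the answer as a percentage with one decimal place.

Num → 278
Base → 278 + 42 + 53 = 373
COOP3 = 278 / 373 = 0.7453

74.5%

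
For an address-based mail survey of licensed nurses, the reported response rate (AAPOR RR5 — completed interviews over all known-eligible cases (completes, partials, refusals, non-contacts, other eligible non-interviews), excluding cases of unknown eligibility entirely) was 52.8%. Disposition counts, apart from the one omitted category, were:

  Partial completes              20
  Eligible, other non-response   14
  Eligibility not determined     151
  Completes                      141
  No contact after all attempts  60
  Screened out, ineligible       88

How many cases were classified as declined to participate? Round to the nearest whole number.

RR5 = 141 / D = 0.528
D = 141 / 0.528 = 267.0
Other denominator terms total 235
declined to participate = 267.0 − 235 ≈ 32

32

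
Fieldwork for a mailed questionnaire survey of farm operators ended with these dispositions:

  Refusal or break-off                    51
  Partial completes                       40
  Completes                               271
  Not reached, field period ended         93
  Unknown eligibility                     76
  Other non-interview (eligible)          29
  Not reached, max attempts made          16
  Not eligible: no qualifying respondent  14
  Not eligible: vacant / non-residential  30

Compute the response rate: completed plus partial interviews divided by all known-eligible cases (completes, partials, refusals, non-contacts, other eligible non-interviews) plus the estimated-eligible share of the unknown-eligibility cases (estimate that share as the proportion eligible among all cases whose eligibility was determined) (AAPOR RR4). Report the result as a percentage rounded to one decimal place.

54.6%

Never reached = 93 + 16 = 109
Ineligible = 14 + 30 = 44
Num → 271 + 40 = 311
Determined eligible → 271 + 40 + 51 + 109 + 29 = 500
e = 500 / (500 + 44) = 500 / 544 = 0.9191
e × U → 0.9191 × 76 = 69.85
Base → 500 + 69.85 = 569.85
RR4 = 311 / 569.85 = 0.5458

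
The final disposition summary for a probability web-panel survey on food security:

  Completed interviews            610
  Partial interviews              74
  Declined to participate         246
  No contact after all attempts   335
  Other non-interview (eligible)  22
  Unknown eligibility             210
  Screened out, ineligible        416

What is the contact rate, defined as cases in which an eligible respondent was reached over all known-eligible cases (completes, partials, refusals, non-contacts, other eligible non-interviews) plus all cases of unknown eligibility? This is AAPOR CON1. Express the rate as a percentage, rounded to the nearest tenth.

63.6%

Numerator = 610 + 74 + 246 + 22 = 952
Base = 610 + 74 + 246 + 335 + 22 + 210 = 1497
CON1 = 952 / 1497 = 0.6359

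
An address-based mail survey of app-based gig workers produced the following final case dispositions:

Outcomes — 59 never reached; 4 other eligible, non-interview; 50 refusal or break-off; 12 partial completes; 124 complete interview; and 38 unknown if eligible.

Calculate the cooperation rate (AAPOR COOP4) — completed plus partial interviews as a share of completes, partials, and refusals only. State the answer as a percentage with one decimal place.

73.1%

Num = 124 + 12 = 136
Denom = 124 + 12 + 50 = 186
COOP4 = 136 / 186 = 0.7312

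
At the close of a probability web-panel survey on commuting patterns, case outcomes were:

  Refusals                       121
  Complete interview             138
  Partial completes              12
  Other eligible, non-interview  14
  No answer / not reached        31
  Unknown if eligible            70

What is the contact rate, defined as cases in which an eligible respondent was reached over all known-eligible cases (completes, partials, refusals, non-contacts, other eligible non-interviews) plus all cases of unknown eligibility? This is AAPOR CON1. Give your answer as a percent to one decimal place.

73.8%

Top: 138 + 12 + 121 + 14 = 285
Base: 138 + 12 + 121 + 31 + 14 + 70 = 386
CON1 = 285 / 386 = 0.7383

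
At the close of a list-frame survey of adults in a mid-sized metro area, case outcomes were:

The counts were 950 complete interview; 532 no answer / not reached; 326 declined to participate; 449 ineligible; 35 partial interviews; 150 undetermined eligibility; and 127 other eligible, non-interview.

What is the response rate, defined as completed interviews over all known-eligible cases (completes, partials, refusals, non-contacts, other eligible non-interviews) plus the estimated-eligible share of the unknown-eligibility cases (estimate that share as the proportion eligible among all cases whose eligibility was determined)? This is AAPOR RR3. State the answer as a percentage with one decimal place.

Numerator = 950
Known eligible = 950 + 35 + 326 + 532 + 127 = 1970
e = 1970 / (1970 + 449) = 1970 / 2419 = 0.8144
Eligible share of unknowns = 0.8144 × 150 = 122.16
Denom = 1970 + 122.16 = 2092.16
RR3 = 950 / 2092.16 = 0.4541

45.4%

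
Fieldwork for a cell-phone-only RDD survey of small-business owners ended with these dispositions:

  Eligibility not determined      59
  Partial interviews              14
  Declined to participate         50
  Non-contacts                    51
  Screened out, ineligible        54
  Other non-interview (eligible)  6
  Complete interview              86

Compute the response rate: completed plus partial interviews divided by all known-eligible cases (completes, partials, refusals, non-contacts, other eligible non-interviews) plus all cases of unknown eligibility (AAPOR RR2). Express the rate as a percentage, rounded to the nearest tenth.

Numerator = 86 + 14 = 100
Denominator = 86 + 14 + 50 + 51 + 6 + 59 = 266
RR2 = 100 / 266 = 0.3759

37.6%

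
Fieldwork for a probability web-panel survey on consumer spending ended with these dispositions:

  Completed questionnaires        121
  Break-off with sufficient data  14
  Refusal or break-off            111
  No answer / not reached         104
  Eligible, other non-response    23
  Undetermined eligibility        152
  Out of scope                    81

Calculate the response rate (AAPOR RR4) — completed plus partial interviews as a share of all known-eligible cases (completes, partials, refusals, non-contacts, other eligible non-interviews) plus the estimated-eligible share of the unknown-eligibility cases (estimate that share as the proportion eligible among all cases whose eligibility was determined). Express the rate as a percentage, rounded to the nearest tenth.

27.1%

Top: 121 + 14 = 135
Known eligible: 121 + 14 + 111 + 104 + 23 = 373
e = 373 / (373 + 81) = 373 / 454 = 0.8216
e × U: 0.8216 × 152 = 124.88
Denominator: 373 + 124.88 = 497.88
RR4 = 135 / 497.88 = 0.2711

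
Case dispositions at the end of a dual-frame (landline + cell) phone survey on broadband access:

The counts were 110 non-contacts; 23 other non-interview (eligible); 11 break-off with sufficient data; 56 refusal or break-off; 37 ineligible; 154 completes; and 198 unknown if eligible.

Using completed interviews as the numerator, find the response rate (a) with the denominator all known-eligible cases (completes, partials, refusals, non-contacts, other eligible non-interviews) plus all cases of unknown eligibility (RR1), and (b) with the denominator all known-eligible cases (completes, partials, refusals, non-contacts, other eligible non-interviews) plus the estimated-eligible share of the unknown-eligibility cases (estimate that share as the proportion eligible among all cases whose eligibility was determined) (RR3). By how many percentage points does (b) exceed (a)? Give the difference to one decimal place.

Top = 154
Denom = 154 + 11 + 56 + 110 + 23 + 198 = 552
RR1 = 154 / 552 = 0.2790
Known eligible = 154 + 11 + 56 + 110 + 23 = 354
e = 354 / (354 + 37) = 354 / 391 = 0.9054
Eligible share of unknowns = 0.9054 × 198 = 179.27
Denom = 354 + 179.27 = 533.27
RR3 = 154 / 533.27 = 0.2888
Difference = 28.88 − 27.90 = 0.98 percentage points

1.0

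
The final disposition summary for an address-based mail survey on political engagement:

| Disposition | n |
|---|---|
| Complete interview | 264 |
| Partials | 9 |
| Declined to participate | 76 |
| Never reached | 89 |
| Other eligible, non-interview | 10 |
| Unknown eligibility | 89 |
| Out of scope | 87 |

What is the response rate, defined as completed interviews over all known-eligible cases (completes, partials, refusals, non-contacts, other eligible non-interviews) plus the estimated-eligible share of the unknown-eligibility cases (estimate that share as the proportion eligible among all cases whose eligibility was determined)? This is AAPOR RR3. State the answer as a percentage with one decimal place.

50.5%

Top = 264
Eligible (known) = 264 + 9 + 76 + 89 + 10 = 448
e = 448 / (448 + 87) = 448 / 535 = 0.8374
e × U = 0.8374 × 89 = 74.53
Denominator = 448 + 74.53 = 522.53
RR3 = 264 / 522.53 = 0.5052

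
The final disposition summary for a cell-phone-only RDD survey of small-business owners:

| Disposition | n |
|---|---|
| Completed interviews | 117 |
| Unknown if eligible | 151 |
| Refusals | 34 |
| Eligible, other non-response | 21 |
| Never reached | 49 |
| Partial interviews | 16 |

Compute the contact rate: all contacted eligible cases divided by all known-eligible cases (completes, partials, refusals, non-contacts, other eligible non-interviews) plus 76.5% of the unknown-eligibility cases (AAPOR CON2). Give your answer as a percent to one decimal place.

53.3%

Numerator: 117 + 16 + 34 + 21 = 188
Known eligible: 117 + 16 + 34 + 49 + 21 = 237
e × U: 0.7650 × 151 = 115.52
Denominator: 237 + 115.52 = 352.52
CON2 = 188 / 352.52 = 0.5333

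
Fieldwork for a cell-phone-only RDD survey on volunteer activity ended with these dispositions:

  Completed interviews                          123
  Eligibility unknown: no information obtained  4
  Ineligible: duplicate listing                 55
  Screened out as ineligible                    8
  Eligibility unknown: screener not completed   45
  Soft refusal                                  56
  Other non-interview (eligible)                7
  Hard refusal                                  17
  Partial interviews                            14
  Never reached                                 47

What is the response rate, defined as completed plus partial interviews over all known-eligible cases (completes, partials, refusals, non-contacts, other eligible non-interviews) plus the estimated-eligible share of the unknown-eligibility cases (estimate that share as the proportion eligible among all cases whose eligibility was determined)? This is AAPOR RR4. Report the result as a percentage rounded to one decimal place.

Refused = 17 + 56 = 73
Unknown eligibility = 45 + 4 = 49
Not eligible = 8 + 55 = 63
Numerator = 123 + 14 = 137
Known eligible = 123 + 14 + 73 + 47 + 7 = 264
e = 264 / (264 + 63) = 264 / 327 = 0.8073
Eligible share of unknowns = 0.8073 × 49 = 39.56
Base = 264 + 39.56 = 303.56
RR4 = 137 / 303.56 = 0.4513

45.1%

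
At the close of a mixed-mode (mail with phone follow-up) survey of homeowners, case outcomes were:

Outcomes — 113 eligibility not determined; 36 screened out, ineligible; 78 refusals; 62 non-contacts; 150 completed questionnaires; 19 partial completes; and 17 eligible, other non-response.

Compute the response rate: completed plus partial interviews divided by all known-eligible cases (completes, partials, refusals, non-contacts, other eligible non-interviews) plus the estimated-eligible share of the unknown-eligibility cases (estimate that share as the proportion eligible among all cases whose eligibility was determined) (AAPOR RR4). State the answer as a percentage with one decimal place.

Top → 150 + 19 = 169
Known eligible → 150 + 19 + 78 + 62 + 17 = 326
e = 326 / (326 + 36) = 326 / 362 = 0.9006
Estimated eligible among unknowns → 0.9006 × 113 = 101.77
Base → 326 + 101.77 = 427.77
RR4 = 169 / 427.77 = 0.3951

39.5%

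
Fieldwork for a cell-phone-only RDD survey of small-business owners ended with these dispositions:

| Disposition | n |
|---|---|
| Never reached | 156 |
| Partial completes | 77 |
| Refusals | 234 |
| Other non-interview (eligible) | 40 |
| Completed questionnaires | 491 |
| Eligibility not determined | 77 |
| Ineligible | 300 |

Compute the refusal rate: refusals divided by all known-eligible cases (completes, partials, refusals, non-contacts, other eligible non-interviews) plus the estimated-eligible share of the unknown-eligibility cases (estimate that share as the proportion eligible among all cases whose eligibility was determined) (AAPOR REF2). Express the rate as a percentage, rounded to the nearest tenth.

Top = 234
Determined eligible = 491 + 77 + 234 + 156 + 40 = 998
e = 998 / (998 + 300) = 998 / 1298 = 0.7689
Eligible share of unknowns = 0.7689 × 77 = 59.21
Denominator = 998 + 59.21 = 1057.21
REF2 = 234 / 1057.21 = 0.2213

22.1%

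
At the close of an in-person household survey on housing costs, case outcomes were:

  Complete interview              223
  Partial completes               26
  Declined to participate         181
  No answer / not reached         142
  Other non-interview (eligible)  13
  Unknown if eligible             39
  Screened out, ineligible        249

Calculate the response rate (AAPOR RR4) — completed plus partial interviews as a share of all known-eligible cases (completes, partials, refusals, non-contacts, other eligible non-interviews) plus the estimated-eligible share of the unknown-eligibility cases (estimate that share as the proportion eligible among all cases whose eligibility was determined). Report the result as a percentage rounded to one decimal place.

40.7%

Numerator: 223 + 26 = 249
Determined eligible: 223 + 26 + 181 + 142 + 13 = 585
e = 585 / (585 + 249) = 585 / 834 = 0.7014
Eligible share of unknowns: 0.7014 × 39 = 27.35
Base: 585 + 27.35 = 612.35
RR4 = 249 / 612.35 = 0.4066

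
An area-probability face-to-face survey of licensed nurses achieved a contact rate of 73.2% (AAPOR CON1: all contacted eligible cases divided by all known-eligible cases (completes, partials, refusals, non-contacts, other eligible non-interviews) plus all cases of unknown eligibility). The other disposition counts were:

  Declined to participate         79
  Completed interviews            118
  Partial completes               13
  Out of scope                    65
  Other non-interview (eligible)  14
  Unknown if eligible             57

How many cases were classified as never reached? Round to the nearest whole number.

Num = 118 + 13 + 79 + 14 = 224
CON1 = 224 / D = 0.732
D = 224 / 0.732 = 306.0
Remaining denominator categories sum to 281
never reached = 306.0 − 281 ≈ 25

25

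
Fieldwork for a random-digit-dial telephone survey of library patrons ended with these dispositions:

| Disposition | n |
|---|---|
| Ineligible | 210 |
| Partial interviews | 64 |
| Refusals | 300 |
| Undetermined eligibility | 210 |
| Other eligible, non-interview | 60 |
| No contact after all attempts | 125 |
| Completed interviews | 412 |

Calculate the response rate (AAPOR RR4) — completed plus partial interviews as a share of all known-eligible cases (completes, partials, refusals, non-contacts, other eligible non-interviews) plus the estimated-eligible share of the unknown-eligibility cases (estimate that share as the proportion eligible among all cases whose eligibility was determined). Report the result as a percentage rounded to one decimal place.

Top → 412 + 64 = 476
Eligible (known) → 412 + 64 + 300 + 125 + 60 = 961
e = 961 / (961 + 210) = 961 / 1171 = 0.8207
e × U → 0.8207 × 210 = 172.35
Denom → 961 + 172.35 = 1133.35
RR4 = 476 / 1133.35 = 0.4200

42.0%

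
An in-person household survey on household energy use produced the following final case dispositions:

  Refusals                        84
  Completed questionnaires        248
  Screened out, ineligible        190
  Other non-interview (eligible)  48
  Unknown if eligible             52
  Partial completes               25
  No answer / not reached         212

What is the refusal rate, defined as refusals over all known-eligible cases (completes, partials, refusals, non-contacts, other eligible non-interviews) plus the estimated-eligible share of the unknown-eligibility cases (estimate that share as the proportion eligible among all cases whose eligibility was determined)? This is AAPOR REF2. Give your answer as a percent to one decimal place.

12.8%

Top: 84
Known eligible: 248 + 25 + 84 + 212 + 48 = 617
e = 617 / (617 + 190) = 617 / 807 = 0.7646
e × U: 0.7646 × 52 = 39.76
Denom: 617 + 39.76 = 656.76
REF2 = 84 / 656.76 = 0.1279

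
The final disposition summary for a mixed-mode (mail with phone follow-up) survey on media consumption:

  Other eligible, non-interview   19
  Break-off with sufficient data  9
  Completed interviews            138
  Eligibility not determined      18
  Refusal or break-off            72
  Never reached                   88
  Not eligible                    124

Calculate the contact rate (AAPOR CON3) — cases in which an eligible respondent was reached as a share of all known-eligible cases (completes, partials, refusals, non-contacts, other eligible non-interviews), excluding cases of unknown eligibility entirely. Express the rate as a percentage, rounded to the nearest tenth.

Top → 138 + 9 + 72 + 19 = 238
Denom → 138 + 9 + 72 + 88 + 19 = 326
CON3 = 238 / 326 = 0.7301

73.0%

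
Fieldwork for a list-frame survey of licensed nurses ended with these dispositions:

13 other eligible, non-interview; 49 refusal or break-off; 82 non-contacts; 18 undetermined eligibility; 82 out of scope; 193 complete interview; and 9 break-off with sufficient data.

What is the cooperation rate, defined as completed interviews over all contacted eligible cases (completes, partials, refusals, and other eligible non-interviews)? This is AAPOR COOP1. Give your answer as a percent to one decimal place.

73.1%

Num = 193
Base = 193 + 9 + 49 + 13 = 264
COOP1 = 193 / 264 = 0.7311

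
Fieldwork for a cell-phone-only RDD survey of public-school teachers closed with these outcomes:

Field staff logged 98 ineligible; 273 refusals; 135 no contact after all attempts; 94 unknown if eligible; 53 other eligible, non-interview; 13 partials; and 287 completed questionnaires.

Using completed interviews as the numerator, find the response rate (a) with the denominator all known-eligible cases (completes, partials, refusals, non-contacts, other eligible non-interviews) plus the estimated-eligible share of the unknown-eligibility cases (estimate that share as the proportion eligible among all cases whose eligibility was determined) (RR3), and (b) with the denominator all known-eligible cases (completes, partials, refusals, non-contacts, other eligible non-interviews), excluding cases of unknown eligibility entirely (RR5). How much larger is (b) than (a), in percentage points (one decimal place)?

3.7

Num → 287
Determined eligible → 287 + 13 + 273 + 135 + 53 = 761
e = 761 / (761 + 98) = 761 / 859 = 0.8859
Estimated eligible among unknowns → 0.8859 × 94 = 83.27
Base → 761 + 83.27 = 844.27
RR3 = 287 / 844.27 = 0.3399
Base → 287 + 13 + 273 + 135 + 53 = 761
RR5 = 287 / 761 = 0.3771
Difference = 37.71 − 33.99 = 3.72 percentage points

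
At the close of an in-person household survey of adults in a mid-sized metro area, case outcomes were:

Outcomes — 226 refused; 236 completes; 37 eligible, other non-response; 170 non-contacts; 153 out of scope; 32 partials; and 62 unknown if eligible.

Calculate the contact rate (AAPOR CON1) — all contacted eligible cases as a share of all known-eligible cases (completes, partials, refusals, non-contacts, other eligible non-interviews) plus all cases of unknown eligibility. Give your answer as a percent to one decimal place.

69.6%

Top: 236 + 32 + 226 + 37 = 531
Denom: 236 + 32 + 226 + 170 + 37 + 62 = 763
CON1 = 531 / 763 = 0.6959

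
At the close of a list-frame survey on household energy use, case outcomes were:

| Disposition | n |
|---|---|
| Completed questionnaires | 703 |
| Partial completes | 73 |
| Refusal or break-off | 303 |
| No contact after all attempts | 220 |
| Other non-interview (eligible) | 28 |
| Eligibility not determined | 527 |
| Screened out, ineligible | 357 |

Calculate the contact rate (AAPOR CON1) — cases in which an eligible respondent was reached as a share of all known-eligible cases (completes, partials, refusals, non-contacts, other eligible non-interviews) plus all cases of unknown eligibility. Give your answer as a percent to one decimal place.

Numerator: 703 + 73 + 303 + 28 = 1107
Denominator: 703 + 73 + 303 + 220 + 28 + 527 = 1854
CON1 = 1107 / 1854 = 0.5971

59.7%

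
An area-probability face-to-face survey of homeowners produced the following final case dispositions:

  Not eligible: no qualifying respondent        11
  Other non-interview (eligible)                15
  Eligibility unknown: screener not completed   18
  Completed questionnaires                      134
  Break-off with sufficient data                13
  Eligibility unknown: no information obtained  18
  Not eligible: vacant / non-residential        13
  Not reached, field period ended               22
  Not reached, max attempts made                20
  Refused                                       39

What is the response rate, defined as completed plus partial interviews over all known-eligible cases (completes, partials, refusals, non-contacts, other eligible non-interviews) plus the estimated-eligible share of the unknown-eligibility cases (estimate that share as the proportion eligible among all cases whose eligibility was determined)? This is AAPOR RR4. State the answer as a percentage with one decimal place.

Non-contacts = 22 + 20 = 42
Unknown if eligible = 18 + 18 = 36
Screened out, ineligible = 11 + 13 = 24
Numerator: 134 + 13 = 147
Determined eligible: 134 + 13 + 39 + 42 + 15 = 243
e = 243 / (243 + 24) = 243 / 267 = 0.9101
Estimated eligible among unknowns: 0.9101 × 36 = 32.76
Base: 243 + 32.76 = 275.76
RR4 = 147 / 275.76 = 0.5331

53.3%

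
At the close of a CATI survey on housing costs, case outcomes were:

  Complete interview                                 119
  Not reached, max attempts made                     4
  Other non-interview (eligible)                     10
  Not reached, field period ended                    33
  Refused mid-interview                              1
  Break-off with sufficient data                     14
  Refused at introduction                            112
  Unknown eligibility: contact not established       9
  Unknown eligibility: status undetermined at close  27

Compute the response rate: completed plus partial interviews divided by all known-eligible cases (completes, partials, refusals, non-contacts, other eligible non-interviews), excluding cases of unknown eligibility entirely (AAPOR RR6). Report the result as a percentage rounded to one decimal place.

Refusals = 112 + 1 = 113
Non-contacts = 33 + 4 = 37
Eligibility not determined = 9 + 27 = 36
Top → 119 + 14 = 133
Base → 119 + 14 + 113 + 37 + 10 = 293
RR6 = 133 / 293 = 0.4539

45.4%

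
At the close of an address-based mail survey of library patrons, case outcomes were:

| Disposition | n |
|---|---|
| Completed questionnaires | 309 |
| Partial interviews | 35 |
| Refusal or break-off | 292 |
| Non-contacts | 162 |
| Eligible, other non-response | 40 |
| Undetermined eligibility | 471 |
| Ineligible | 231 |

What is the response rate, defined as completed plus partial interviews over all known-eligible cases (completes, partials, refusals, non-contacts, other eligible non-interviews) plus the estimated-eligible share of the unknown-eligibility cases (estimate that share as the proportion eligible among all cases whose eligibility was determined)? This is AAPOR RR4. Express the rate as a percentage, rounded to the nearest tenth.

28.5%

Numerator = 309 + 35 = 344
Known eligible = 309 + 35 + 292 + 162 + 40 = 838
e = 838 / (838 + 231) = 838 / 1069 = 0.7839
e × U = 0.7839 × 471 = 369.22
Base = 838 + 369.22 = 1207.22
RR4 = 344 / 1207.22 = 0.2850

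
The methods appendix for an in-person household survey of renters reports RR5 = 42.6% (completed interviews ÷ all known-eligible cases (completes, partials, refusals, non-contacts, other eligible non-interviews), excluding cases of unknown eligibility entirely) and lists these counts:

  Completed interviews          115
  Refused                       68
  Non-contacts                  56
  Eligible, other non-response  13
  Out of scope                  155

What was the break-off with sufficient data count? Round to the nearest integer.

18

RR5 = 115 / D = 0.426
D = 115 / 0.426 = 270.0
Other denominator terms total 252
break-off with sufficient data = 270.0 − 252 ≈ 18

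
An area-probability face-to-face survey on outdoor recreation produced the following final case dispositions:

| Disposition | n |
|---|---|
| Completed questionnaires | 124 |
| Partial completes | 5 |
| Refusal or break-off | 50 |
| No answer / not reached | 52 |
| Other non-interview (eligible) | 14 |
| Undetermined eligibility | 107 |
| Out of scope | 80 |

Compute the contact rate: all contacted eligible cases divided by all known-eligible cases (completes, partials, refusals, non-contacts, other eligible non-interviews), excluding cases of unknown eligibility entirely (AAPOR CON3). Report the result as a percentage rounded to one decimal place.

Num = 124 + 5 + 50 + 14 = 193
Denom = 124 + 5 + 50 + 52 + 14 = 245
CON3 = 193 / 245 = 0.7878

78.8%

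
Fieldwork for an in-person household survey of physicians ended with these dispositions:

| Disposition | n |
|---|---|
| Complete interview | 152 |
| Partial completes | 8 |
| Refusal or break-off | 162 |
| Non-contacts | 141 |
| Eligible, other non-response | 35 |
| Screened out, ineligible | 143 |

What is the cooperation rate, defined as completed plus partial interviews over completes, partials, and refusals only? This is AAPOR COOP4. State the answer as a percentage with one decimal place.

Top → 152 + 8 = 160
Base → 152 + 8 + 162 = 322
COOP4 = 160 / 322 = 0.4969

49.7%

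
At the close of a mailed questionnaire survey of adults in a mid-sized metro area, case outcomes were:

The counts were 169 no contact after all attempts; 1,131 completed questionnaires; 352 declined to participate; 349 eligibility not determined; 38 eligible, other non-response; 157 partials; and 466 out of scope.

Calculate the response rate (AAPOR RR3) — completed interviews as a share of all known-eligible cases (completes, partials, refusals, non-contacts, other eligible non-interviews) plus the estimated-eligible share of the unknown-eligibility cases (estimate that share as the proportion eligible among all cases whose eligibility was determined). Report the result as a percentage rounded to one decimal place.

Num → 1131
Known eligible → 1131 + 157 + 352 + 169 + 38 = 1847
e = 1847 / (1847 + 466) = 1847 / 2313 = 0.7985
e × U → 0.7985 × 349 = 278.68
Denom → 1847 + 278.68 = 2125.68
RR3 = 1131 / 2125.68 = 0.5321

53.2%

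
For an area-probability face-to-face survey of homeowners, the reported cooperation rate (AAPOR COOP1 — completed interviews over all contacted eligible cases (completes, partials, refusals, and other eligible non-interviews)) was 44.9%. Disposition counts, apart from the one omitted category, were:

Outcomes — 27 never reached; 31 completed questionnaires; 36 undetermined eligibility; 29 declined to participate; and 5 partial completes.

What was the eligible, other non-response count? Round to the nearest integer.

COOP1 = 31 / D = 0.449
D = 31 / 0.449 = 69.0
Remaining denominator categories sum to 65
eligible, other non-response = 69.0 − 65 ≈ 4

4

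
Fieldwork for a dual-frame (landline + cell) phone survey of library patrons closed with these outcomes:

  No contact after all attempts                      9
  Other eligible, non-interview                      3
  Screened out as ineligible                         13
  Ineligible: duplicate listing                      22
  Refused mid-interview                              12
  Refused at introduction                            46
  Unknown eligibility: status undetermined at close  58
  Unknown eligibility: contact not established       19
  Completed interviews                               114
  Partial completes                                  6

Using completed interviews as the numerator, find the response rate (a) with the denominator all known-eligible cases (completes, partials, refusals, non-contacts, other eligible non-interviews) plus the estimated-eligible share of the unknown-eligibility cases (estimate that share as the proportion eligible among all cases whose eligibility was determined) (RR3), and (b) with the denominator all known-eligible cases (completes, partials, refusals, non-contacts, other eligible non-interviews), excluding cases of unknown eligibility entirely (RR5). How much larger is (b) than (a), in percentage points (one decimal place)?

15.3

Refusal or break-off = 46 + 12 = 58
Unknown if eligible = 19 + 58 = 77
Out of scope = 13 + 22 = 35
Top → 114
Eligible (known) → 114 + 6 + 58 + 9 + 3 = 190
e = 190 / (190 + 35) = 190 / 225 = 0.8444
Estimated eligible among unknowns → 0.8444 × 77 = 65.02
Base → 190 + 65.02 = 255.02
RR3 = 114 / 255.02 = 0.4470
Base → 114 + 6 + 58 + 9 + 3 = 190
RR5 = 114 / 190 = 0.6000
Difference = 60.00 − 44.70 = 15.30 percentage points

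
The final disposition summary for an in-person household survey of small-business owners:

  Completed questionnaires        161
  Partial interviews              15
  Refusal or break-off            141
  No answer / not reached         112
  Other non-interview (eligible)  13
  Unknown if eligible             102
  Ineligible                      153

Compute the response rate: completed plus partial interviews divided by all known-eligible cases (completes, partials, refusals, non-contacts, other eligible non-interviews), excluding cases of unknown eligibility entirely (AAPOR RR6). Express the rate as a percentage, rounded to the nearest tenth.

39.8%

Numerator → 161 + 15 = 176
Base → 161 + 15 + 141 + 112 + 13 = 442
RR6 = 176 / 442 = 0.3982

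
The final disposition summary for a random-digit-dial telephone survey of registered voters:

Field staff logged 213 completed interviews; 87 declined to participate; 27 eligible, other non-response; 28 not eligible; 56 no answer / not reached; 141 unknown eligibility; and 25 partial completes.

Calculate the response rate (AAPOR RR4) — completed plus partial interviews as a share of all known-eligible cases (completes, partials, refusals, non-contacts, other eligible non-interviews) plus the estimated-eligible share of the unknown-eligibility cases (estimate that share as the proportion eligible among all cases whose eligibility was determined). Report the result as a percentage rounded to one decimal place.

44.1%

Top → 213 + 25 = 238
Eligible (known) → 213 + 25 + 87 + 56 + 27 = 408
e = 408 / (408 + 28) = 408 / 436 = 0.9358
Eligible share of unknowns → 0.9358 × 141 = 131.95
Denom → 408 + 131.95 = 539.95
RR4 = 238 / 539.95 = 0.4408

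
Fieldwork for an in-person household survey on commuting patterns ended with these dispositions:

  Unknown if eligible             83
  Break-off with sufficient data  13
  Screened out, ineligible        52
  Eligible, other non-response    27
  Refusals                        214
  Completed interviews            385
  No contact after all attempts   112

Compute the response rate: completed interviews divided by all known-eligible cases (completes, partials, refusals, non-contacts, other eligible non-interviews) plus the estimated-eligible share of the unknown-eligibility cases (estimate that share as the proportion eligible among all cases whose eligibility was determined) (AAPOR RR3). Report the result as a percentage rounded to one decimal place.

Numerator: 385
Eligible (known): 385 + 13 + 214 + 112 + 27 = 751
e = 751 / (751 + 52) = 751 / 803 = 0.9352
Eligible share of unknowns: 0.9352 × 83 = 77.62
Base: 751 + 77.62 = 828.62
RR3 = 385 / 828.62 = 0.4646

46.5%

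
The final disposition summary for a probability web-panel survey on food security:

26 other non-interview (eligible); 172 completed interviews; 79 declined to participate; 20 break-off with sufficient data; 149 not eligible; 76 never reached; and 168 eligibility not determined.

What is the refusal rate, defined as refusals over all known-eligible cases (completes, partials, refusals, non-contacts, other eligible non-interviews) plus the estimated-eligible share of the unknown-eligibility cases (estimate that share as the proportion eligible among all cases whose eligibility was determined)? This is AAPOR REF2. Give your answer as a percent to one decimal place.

16.0%

Num: 79
Known eligible: 172 + 20 + 79 + 76 + 26 = 373
e = 373 / (373 + 149) = 373 / 522 = 0.7146
e × U: 0.7146 × 168 = 120.05
Base: 373 + 120.05 = 493.05
REF2 = 79 / 493.05 = 0.1602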